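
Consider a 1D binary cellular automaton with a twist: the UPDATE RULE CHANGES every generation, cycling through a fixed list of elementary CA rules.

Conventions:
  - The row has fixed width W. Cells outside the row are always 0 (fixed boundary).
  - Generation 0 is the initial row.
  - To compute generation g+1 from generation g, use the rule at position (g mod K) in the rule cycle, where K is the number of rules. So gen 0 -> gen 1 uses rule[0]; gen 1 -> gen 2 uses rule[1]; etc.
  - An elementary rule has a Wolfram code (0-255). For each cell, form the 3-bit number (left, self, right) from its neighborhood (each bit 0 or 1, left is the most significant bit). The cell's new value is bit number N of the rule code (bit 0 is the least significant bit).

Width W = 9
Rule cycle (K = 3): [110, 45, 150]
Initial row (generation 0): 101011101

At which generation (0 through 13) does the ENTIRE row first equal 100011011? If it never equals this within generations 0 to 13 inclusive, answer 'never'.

Answer: never

Derivation:
Gen 0: 101011101
Gen 1 (rule 110): 111110111
Gen 2 (rule 45): 100001100
Gen 3 (rule 150): 110010010
Gen 4 (rule 110): 110110110
Gen 5 (rule 45): 101101100
Gen 6 (rule 150): 100000010
Gen 7 (rule 110): 100000110
Gen 8 (rule 45): 101110100
Gen 9 (rule 150): 100100110
Gen 10 (rule 110): 101101110
Gen 11 (rule 45): 111011000
Gen 12 (rule 150): 010000100
Gen 13 (rule 110): 110001100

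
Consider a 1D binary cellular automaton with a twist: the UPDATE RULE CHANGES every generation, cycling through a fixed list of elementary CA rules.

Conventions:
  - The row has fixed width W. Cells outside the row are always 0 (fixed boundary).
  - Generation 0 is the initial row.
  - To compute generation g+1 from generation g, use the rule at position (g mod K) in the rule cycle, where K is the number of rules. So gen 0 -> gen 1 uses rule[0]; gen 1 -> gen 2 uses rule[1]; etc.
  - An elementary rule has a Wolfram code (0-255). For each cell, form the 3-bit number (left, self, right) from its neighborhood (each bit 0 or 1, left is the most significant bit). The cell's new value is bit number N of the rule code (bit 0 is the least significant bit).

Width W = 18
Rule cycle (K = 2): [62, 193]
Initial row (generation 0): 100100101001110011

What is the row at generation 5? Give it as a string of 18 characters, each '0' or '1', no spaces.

Answer: 111100000001001110

Derivation:
Gen 0: 100100101001110011
Gen 1 (rule 62): 111111111111001110
Gen 2 (rule 193): 011111111111000110
Gen 3 (rule 62): 110000000000101101
Gen 4 (rule 193): 010111111110000100
Gen 5 (rule 62): 111100000001001110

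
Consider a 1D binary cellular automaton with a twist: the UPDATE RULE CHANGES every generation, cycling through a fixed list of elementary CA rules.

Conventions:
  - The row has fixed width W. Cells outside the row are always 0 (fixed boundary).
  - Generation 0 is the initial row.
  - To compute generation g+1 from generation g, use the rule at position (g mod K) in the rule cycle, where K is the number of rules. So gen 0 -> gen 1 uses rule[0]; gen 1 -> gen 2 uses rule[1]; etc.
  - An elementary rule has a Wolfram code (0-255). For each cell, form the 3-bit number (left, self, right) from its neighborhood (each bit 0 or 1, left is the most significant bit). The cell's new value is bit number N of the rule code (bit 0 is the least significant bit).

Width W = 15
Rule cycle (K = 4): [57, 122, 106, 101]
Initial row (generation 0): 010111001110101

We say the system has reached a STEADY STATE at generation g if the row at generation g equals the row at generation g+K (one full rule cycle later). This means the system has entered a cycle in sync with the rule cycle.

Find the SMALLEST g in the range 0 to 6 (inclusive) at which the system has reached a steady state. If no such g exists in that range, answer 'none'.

Answer: none

Derivation:
Gen 0: 010111001110101
Gen 1 (rule 57): 001100101001010
Gen 2 (rule 122): 011111010110101
Gen 3 (rule 106): 110001101111010
Gen 4 (rule 101): 010100110001110
Gen 5 (rule 57): 001010101101001
Gen 6 (rule 122): 010101011110110
Gen 7 (rule 106): 101010110011110
Gen 8 (rule 101): 111111010000010
Gen 9 (rule 57): 100000101111001
Gen 10 (rule 122): 010001011001110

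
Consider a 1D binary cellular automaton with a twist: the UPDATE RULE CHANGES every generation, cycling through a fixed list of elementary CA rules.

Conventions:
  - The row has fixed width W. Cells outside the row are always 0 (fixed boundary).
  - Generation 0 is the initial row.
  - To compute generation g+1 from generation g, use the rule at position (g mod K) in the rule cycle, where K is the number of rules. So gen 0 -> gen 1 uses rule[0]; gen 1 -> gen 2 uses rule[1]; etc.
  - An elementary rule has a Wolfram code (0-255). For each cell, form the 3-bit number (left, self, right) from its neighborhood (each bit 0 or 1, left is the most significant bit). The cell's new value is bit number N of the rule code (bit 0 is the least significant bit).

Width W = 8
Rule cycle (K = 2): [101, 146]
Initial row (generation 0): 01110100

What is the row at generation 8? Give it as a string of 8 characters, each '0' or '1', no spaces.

Gen 0: 01110100
Gen 1 (rule 101): 00011101
Gen 2 (rule 146): 00101000
Gen 3 (rule 101): 10111011
Gen 4 (rule 146): 00010000
Gen 5 (rule 101): 11010111
Gen 6 (rule 146): 00000010
Gen 7 (rule 101): 11111010
Gen 8 (rule 146): 01110001

Answer: 01110001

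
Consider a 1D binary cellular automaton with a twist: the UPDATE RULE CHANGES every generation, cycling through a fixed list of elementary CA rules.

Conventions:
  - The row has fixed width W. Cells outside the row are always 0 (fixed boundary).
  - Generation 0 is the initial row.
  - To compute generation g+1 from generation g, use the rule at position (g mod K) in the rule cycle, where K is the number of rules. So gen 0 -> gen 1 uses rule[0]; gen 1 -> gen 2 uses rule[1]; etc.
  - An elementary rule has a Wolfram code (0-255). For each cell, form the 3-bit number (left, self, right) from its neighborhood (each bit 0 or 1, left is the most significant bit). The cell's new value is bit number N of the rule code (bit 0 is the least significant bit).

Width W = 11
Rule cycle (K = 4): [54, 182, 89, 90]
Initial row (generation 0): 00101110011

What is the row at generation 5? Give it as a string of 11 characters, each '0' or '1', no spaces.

Answer: 00000111001

Derivation:
Gen 0: 00101110011
Gen 1 (rule 54): 01110001100
Gen 2 (rule 182): 10101010010
Gen 3 (rule 89): 00000001001
Gen 4 (rule 90): 00000010110
Gen 5 (rule 54): 00000111001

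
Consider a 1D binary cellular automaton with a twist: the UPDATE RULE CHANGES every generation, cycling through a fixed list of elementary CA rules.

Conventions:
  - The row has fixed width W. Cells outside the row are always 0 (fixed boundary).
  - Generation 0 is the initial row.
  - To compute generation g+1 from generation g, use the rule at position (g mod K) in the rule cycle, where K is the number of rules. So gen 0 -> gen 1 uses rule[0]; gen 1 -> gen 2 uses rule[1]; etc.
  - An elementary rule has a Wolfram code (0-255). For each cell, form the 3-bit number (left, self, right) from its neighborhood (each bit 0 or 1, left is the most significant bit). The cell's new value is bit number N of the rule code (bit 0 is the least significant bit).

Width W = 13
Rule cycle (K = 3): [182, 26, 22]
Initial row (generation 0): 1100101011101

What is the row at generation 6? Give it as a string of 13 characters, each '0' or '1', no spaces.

Gen 0: 1100101011101
Gen 1 (rule 182): 0011111101011
Gen 2 (rule 26): 0110000000010
Gen 3 (rule 22): 1001000000111
Gen 4 (rule 182): 1111100001010
Gen 5 (rule 26): 1000010010001
Gen 6 (rule 22): 1100111111011

Answer: 1100111111011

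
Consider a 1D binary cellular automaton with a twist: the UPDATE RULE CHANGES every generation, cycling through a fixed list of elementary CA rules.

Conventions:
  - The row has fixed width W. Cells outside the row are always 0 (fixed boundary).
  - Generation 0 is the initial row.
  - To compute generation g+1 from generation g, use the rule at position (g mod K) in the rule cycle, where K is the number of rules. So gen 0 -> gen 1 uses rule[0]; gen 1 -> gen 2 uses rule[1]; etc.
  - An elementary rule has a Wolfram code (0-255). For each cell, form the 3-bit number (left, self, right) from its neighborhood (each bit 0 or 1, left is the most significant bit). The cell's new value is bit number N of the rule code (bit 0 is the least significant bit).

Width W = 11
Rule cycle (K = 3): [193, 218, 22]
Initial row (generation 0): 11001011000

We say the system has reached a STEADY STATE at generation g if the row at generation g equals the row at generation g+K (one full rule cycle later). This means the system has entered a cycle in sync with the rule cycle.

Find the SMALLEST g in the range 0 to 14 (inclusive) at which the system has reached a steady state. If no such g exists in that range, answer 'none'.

Answer: 12

Derivation:
Gen 0: 11001011000
Gen 1 (rule 193): 01000001011
Gen 2 (rule 218): 10100010011
Gen 3 (rule 22): 10110111100
Gen 4 (rule 193): 00010011101
Gen 5 (rule 218): 00101111100
Gen 6 (rule 22): 01100000010
Gen 7 (rule 193): 00101111000
Gen 8 (rule 218): 01001111100
Gen 9 (rule 22): 11110000010
Gen 10 (rule 193): 01110111000
Gen 11 (rule 218): 11110111100
Gen 12 (rule 22): 00000000010
Gen 13 (rule 193): 11111111000
Gen 14 (rule 218): 11111111100
Gen 15 (rule 22): 00000000010
Gen 16 (rule 193): 11111111000
Gen 17 (rule 218): 11111111100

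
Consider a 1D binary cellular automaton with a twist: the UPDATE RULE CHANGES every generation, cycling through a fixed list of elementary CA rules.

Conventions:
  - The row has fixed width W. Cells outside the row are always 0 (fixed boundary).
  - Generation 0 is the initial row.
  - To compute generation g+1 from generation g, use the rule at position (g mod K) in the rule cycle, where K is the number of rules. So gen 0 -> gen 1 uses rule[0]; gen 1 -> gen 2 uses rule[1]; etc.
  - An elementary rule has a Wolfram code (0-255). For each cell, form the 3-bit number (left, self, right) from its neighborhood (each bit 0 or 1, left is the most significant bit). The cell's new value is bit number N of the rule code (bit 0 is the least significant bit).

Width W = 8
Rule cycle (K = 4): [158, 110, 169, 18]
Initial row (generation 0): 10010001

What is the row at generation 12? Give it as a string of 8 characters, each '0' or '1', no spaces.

Answer: 00001000

Derivation:
Gen 0: 10010001
Gen 1 (rule 158): 11111011
Gen 2 (rule 110): 10001111
Gen 3 (rule 169): 00101110
Gen 4 (rule 18): 01000001
Gen 5 (rule 158): 11100011
Gen 6 (rule 110): 10100111
Gen 7 (rule 169): 01000110
Gen 8 (rule 18): 10101001
Gen 9 (rule 158): 10101111
Gen 10 (rule 110): 11111001
Gen 11 (rule 169): 11110000
Gen 12 (rule 18): 00001000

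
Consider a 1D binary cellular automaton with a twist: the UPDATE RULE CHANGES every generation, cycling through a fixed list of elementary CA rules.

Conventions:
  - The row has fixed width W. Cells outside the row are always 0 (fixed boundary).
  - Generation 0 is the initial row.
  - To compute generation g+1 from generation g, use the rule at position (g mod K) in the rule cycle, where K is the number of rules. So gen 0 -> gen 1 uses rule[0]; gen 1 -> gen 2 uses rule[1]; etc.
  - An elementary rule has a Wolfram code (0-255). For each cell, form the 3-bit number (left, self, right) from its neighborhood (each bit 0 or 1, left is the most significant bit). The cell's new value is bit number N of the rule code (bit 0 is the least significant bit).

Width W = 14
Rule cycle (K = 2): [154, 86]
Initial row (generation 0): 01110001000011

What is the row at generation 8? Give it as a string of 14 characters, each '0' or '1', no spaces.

Gen 0: 01110001000011
Gen 1 (rule 154): 11101010100110
Gen 2 (rule 86): 00101010111011
Gen 3 (rule 154): 01000000110010
Gen 4 (rule 86): 11100001011111
Gen 5 (rule 154): 11010010011110
Gen 6 (rule 86): 01011111100011
Gen 7 (rule 154): 10011111010110
Gen 8 (rule 86): 11100001010011

Answer: 11100001010011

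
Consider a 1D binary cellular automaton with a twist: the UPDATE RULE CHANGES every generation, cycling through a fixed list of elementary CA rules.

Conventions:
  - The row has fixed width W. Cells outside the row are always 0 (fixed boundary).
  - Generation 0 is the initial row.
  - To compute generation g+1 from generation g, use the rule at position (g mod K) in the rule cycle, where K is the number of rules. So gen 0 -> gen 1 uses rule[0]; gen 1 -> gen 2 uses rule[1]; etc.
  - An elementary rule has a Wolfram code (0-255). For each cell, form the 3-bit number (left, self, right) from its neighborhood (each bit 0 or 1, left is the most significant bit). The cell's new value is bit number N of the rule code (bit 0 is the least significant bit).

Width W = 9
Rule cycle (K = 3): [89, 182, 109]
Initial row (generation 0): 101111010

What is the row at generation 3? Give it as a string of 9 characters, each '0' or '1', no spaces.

Answer: 010000001

Derivation:
Gen 0: 101111010
Gen 1 (rule 89): 001001001
Gen 2 (rule 182): 011111111
Gen 3 (rule 109): 010000001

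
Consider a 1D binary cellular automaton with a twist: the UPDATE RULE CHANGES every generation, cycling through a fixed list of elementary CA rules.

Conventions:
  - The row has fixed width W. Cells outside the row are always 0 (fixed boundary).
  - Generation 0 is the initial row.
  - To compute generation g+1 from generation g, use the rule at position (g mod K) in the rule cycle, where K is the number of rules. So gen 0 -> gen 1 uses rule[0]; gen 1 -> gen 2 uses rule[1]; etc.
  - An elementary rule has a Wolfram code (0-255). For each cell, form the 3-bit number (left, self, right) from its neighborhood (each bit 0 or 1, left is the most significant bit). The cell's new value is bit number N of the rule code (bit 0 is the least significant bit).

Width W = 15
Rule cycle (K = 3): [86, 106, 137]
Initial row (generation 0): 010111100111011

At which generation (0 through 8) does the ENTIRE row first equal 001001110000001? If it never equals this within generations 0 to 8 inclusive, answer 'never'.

Answer: 7

Derivation:
Gen 0: 010111100111011
Gen 1 (rule 86): 110000111001001
Gen 2 (rule 106): 110001101010010
Gen 3 (rule 137): 100101000000000
Gen 4 (rule 86): 111101100000000
Gen 5 (rule 106): 100111100000000
Gen 6 (rule 137): 000111001111111
Gen 7 (rule 86): 001001110000001
Gen 8 (rule 106): 010011010000010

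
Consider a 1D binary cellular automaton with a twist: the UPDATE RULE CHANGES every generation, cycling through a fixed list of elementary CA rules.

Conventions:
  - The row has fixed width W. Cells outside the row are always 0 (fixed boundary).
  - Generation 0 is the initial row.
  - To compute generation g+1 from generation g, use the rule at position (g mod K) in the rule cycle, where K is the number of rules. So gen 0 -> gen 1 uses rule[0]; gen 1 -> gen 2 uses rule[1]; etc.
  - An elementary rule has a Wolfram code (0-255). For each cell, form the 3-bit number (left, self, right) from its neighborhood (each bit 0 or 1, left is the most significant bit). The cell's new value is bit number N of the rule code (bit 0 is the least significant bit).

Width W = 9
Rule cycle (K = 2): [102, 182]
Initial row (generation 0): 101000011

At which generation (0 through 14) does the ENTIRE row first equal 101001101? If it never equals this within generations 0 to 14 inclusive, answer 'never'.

Answer: 13

Derivation:
Gen 0: 101000011
Gen 1 (rule 102): 111000101
Gen 2 (rule 182): 010101111
Gen 3 (rule 102): 111110001
Gen 4 (rule 182): 011101011
Gen 5 (rule 102): 100111101
Gen 6 (rule 182): 111011011
Gen 7 (rule 102): 001101101
Gen 8 (rule 182): 010010011
Gen 9 (rule 102): 110110101
Gen 10 (rule 182): 001001111
Gen 11 (rule 102): 011010001
Gen 12 (rule 182): 100111011
Gen 13 (rule 102): 101001101
Gen 14 (rule 182): 111110011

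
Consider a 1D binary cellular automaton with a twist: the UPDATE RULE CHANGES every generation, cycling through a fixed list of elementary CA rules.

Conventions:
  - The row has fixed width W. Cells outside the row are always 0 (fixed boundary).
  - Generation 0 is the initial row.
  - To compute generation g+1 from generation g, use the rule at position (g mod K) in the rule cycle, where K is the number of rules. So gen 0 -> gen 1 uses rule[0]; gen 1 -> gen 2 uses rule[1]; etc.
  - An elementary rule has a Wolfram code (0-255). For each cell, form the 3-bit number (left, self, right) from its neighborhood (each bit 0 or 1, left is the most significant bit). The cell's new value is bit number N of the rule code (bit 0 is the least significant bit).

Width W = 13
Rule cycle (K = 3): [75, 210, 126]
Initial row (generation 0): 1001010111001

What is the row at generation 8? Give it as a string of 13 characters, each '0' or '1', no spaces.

Answer: 0000010000110

Derivation:
Gen 0: 1001010111001
Gen 1 (rule 75): 0010000101010
Gen 2 (rule 210): 0101001000001
Gen 3 (rule 126): 1111111100011
Gen 4 (rule 75): 1000000101111
Gen 5 (rule 210): 0100001000111
Gen 6 (rule 126): 1110011101101
Gen 7 (rule 75): 1010110101100
Gen 8 (rule 210): 0000010000110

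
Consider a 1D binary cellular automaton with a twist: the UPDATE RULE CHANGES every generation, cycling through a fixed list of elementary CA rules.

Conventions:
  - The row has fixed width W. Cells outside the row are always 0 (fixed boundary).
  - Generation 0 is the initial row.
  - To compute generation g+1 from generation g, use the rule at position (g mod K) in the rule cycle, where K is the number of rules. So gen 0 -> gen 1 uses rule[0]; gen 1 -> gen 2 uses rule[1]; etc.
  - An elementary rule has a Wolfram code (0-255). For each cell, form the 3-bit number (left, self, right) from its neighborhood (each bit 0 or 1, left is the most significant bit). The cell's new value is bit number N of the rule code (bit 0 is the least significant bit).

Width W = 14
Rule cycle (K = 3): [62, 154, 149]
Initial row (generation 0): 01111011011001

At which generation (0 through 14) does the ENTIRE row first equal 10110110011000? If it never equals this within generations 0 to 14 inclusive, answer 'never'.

Gen 0: 01111011011001
Gen 1 (rule 62): 11000110110111
Gen 2 (rule 154): 10101100100110
Gen 3 (rule 149): 10100010110001
Gen 4 (rule 62): 11110111101011
Gen 5 (rule 154): 11100111000010
Gen 6 (rule 149): 01010010111011
Gen 7 (rule 62): 11111111100110
Gen 8 (rule 154): 11111111011101
Gen 9 (rule 149): 01111110001001
Gen 10 (rule 62): 11000001011111
Gen 11 (rule 154): 10100010011110
Gen 12 (rule 149): 10111011001101
Gen 13 (rule 62): 11100110111011
Gen 14 (rule 154): 11011100110010

Answer: never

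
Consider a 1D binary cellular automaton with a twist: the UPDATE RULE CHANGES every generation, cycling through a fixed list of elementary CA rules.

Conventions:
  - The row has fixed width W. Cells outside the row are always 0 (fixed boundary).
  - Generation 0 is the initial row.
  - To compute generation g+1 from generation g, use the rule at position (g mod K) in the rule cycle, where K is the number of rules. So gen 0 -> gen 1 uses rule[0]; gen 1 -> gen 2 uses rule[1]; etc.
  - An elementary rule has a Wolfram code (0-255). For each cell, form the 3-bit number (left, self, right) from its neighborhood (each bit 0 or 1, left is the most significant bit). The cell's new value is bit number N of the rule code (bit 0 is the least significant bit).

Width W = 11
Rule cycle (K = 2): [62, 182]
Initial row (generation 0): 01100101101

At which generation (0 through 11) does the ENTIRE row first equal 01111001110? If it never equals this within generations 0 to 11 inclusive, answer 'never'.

Answer: 3

Derivation:
Gen 0: 01100101101
Gen 1 (rule 62): 11011111011
Gen 2 (rule 182): 00101110100
Gen 3 (rule 62): 01111001110
Gen 4 (rule 182): 10110110101
Gen 5 (rule 62): 11101101111
Gen 6 (rule 182): 01010010110
Gen 7 (rule 62): 11111111101
Gen 8 (rule 182): 01111111011
Gen 9 (rule 62): 11000000110
Gen 10 (rule 182): 00100001001
Gen 11 (rule 62): 01110011111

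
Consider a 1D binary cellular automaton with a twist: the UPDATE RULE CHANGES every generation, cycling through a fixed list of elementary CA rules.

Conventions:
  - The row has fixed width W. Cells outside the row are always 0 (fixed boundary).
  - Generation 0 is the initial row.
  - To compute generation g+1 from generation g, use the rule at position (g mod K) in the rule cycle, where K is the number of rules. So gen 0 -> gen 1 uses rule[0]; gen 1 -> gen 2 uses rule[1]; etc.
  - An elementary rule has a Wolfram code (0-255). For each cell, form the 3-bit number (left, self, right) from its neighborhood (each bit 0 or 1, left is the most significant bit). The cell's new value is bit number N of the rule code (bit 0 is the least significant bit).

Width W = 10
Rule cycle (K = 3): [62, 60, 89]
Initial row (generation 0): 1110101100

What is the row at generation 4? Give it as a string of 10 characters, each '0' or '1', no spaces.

Gen 0: 1110101100
Gen 1 (rule 62): 1001111010
Gen 2 (rule 60): 1101000111
Gen 3 (rule 89): 1100110101
Gen 4 (rule 62): 1011101111

Answer: 1011101111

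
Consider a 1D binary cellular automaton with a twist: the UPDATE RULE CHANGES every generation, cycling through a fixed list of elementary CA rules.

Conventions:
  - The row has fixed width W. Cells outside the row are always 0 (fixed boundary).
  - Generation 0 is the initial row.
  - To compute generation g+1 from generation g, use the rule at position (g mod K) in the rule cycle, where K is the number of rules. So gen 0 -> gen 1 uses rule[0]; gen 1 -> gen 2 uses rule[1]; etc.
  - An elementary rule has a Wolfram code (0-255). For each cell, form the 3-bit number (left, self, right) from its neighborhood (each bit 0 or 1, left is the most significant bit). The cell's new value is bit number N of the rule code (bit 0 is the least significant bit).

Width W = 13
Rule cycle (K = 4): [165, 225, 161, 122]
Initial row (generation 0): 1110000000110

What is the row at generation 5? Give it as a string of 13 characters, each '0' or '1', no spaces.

Answer: 1000111101111

Derivation:
Gen 0: 1110000000110
Gen 1 (rule 165): 0100111110000
Gen 2 (rule 225): 0000011110111
Gen 3 (rule 161): 1111001101010
Gen 4 (rule 122): 1001111110101
Gen 5 (rule 165): 1000111101111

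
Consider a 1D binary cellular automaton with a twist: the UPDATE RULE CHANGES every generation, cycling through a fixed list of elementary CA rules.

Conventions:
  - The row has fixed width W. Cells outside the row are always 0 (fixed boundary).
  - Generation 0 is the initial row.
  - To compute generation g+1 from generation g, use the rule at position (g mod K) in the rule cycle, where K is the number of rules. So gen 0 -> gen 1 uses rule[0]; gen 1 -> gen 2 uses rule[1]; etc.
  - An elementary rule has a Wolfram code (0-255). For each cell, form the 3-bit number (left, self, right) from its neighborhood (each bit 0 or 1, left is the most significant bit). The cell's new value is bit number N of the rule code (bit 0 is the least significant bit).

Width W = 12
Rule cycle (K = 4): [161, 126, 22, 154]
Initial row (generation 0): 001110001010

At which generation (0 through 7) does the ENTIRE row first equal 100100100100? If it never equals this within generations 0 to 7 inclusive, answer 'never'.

Gen 0: 001110001010
Gen 1 (rule 161): 100100100100
Gen 2 (rule 126): 111111111110
Gen 3 (rule 22): 000000000001
Gen 4 (rule 154): 000000000010
Gen 5 (rule 161): 111111111000
Gen 6 (rule 126): 100000001100
Gen 7 (rule 22): 110000010010

Answer: 1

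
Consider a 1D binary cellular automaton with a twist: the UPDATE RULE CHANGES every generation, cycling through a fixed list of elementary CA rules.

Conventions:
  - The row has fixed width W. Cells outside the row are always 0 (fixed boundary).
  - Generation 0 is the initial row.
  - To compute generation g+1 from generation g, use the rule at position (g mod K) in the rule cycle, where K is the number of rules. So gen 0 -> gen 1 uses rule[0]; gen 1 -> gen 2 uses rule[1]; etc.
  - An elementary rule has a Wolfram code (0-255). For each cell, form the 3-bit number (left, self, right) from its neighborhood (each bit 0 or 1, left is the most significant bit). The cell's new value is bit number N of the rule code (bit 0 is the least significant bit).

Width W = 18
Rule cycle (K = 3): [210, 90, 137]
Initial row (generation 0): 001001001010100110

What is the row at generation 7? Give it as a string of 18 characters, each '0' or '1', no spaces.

Answer: 000101001011010010

Derivation:
Gen 0: 001001001010100110
Gen 1 (rule 210): 010110110000011011
Gen 2 (rule 90): 100110111000111011
Gen 3 (rule 137): 000100110010110010
Gen 4 (rule 210): 001011011100011101
Gen 5 (rule 90): 010011010110110100
Gen 6 (rule 137): 000010000100100001
Gen 7 (rule 210): 000101001011010010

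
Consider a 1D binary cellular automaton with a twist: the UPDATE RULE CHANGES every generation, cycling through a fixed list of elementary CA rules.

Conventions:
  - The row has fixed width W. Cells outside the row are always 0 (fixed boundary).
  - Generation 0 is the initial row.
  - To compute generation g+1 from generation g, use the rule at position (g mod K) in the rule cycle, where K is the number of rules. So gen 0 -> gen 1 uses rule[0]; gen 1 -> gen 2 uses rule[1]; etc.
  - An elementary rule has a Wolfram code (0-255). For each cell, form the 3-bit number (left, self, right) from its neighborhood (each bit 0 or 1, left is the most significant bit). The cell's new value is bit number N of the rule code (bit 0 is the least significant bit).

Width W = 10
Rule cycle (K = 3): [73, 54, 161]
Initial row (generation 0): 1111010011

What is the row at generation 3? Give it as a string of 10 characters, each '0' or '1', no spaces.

Gen 0: 1111010011
Gen 1 (rule 73): 1001000011
Gen 2 (rule 54): 1111100100
Gen 3 (rule 161): 0111000001

Answer: 0111000001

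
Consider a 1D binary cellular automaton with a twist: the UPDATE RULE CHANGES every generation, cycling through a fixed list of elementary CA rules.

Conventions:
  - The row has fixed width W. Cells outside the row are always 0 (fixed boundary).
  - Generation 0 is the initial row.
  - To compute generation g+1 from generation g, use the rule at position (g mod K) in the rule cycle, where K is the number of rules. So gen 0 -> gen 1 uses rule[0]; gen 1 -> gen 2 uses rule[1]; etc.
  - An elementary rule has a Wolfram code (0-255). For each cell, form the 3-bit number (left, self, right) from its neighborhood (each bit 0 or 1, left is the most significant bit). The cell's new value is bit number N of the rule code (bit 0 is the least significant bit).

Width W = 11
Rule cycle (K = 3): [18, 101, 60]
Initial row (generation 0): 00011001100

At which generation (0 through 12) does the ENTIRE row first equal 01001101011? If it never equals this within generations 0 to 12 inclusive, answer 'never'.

Gen 0: 00011001100
Gen 1 (rule 18): 00100110010
Gen 2 (rule 101): 10100010010
Gen 3 (rule 60): 11110011011
Gen 4 (rule 18): 00001100000
Gen 5 (rule 101): 11100101111
Gen 6 (rule 60): 10010111000
Gen 7 (rule 18): 01100000100
Gen 8 (rule 101): 00101110101
Gen 9 (rule 60): 00111001111
Gen 10 (rule 18): 01000110000
Gen 11 (rule 101): 01010010111
Gen 12 (rule 60): 01111011100

Answer: never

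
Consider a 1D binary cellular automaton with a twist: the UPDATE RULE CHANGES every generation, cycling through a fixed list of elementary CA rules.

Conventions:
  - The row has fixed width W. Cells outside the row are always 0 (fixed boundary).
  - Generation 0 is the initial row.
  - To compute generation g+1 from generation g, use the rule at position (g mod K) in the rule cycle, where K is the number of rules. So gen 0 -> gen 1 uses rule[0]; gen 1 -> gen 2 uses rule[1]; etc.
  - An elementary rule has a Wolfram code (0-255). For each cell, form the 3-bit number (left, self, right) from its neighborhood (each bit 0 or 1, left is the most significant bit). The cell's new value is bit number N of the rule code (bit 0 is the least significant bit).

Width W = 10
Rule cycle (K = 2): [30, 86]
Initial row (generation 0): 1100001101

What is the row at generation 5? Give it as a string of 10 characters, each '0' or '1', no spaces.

Answer: 1010010010

Derivation:
Gen 0: 1100001101
Gen 1 (rule 30): 1010011001
Gen 2 (rule 86): 1011101111
Gen 3 (rule 30): 1010001000
Gen 4 (rule 86): 1011011100
Gen 5 (rule 30): 1010010010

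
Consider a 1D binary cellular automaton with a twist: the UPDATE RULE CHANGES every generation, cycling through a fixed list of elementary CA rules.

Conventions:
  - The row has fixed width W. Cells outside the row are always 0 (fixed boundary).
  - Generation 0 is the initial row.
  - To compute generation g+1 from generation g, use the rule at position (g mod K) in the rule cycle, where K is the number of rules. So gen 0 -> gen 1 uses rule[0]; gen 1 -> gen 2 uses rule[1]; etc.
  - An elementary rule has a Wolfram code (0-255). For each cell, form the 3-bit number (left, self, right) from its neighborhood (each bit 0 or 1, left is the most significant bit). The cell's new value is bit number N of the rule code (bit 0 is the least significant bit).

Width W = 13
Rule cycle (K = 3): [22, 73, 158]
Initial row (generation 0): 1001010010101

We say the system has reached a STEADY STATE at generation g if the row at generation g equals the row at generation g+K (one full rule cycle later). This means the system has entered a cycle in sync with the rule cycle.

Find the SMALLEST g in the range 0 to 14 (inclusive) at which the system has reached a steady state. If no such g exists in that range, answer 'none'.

Answer: none

Derivation:
Gen 0: 1001010010101
Gen 1 (rule 22): 1111011110101
Gen 2 (rule 73): 1001010010000
Gen 3 (rule 158): 1111011111000
Gen 4 (rule 22): 0000000000100
Gen 5 (rule 73): 1111111110001
Gen 6 (rule 158): 1111111101011
Gen 7 (rule 22): 0000000001000
Gen 8 (rule 73): 1111111100011
Gen 9 (rule 158): 1111111010110
Gen 10 (rule 22): 0000000010001
Gen 11 (rule 73): 1111111000100
Gen 12 (rule 158): 1111110101110
Gen 13 (rule 22): 0000000100001
Gen 14 (rule 73): 1111110001100
Gen 15 (rule 158): 1111101011010
Gen 16 (rule 22): 0000001000011
Gen 17 (rule 73): 1111100011011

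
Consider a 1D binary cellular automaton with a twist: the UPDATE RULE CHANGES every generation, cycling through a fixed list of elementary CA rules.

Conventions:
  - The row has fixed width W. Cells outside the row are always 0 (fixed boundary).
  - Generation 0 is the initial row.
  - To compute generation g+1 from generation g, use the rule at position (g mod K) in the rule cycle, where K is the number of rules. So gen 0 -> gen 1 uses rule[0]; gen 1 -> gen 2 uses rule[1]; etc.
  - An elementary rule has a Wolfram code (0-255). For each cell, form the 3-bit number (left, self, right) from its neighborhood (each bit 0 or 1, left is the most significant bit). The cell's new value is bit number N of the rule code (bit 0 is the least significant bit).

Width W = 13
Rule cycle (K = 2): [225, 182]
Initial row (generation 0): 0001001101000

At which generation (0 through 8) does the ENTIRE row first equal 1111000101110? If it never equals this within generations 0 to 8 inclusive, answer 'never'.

Gen 0: 0001001101000
Gen 1 (rule 225): 1100000110011
Gen 2 (rule 182): 0010001001100
Gen 3 (rule 225): 1000100000101
Gen 4 (rule 182): 1101110001111
Gen 5 (rule 225): 0110110100111
Gen 6 (rule 182): 1001001111010
Gen 7 (rule 225): 0000000111100
Gen 8 (rule 182): 0000001011010

Answer: never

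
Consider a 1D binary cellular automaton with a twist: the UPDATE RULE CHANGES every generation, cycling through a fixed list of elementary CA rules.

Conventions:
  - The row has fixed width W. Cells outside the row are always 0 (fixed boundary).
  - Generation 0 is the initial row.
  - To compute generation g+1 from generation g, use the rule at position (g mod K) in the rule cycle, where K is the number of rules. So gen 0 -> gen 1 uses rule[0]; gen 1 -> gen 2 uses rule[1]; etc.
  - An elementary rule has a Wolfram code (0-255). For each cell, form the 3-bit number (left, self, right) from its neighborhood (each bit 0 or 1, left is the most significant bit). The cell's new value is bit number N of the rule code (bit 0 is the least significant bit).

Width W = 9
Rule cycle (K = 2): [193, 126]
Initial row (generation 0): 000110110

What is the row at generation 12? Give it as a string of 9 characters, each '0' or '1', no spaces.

Answer: 110000001

Derivation:
Gen 0: 000110110
Gen 1 (rule 193): 110010010
Gen 2 (rule 126): 111111111
Gen 3 (rule 193): 011111111
Gen 4 (rule 126): 110000001
Gen 5 (rule 193): 010111100
Gen 6 (rule 126): 111100110
Gen 7 (rule 193): 011100010
Gen 8 (rule 126): 110110111
Gen 9 (rule 193): 010010011
Gen 10 (rule 126): 111111111
Gen 11 (rule 193): 011111111
Gen 12 (rule 126): 110000001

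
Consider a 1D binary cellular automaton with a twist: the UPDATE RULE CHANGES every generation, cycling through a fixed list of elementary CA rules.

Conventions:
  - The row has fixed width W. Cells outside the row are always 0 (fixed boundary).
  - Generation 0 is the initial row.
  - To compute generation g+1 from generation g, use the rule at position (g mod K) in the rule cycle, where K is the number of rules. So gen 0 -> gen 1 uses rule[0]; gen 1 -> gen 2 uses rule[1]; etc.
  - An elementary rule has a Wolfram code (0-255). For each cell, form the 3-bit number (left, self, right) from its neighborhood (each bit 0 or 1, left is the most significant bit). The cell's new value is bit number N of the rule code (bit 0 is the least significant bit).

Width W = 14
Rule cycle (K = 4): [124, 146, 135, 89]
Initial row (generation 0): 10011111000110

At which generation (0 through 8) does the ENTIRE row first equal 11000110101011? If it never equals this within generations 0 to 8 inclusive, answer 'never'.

Answer: 7

Derivation:
Gen 0: 10011111000110
Gen 1 (rule 124): 11010001100111
Gen 2 (rule 146): 00001010011010
Gen 3 (rule 135): 11111010100010
Gen 4 (rule 89): 10001000011001
Gen 5 (rule 124): 11001100011101
Gen 6 (rule 146): 00110010101000
Gen 7 (rule 135): 11000110101011
Gen 8 (rule 89): 11110110000011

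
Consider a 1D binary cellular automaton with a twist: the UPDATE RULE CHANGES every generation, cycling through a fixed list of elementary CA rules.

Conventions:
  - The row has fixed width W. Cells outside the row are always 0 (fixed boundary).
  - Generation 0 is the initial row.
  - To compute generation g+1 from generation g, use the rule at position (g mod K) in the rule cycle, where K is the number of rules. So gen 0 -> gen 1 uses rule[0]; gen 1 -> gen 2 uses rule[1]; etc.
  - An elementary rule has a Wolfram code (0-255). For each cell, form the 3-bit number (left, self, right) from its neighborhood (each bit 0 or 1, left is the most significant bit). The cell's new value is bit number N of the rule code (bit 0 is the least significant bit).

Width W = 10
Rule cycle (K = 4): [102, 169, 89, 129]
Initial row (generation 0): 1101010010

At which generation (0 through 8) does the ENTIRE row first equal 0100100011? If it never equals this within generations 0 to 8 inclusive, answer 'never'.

Gen 0: 1101010010
Gen 1 (rule 102): 0111110110
Gen 2 (rule 169): 0111101100
Gen 3 (rule 89): 0100101111
Gen 4 (rule 129): 0000000110
Gen 5 (rule 102): 0000001010
Gen 6 (rule 169): 1111100100
Gen 7 (rule 89): 1000110011
Gen 8 (rule 129): 0010000000

Answer: never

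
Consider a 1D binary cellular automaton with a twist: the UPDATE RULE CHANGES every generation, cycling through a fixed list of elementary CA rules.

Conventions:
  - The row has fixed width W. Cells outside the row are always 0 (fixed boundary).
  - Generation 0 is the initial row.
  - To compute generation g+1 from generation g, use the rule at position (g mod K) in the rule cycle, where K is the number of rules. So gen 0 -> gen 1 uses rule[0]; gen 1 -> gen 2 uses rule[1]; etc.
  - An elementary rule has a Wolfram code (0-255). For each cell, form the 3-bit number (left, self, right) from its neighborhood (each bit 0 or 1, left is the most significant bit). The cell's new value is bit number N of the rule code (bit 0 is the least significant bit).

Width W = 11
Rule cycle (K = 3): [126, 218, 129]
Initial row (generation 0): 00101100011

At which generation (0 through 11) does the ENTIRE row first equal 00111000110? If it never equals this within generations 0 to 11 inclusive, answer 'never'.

Answer: never

Derivation:
Gen 0: 00101100011
Gen 1 (rule 126): 01111110111
Gen 2 (rule 218): 11111110111
Gen 3 (rule 129): 01111100010
Gen 4 (rule 126): 11000110111
Gen 5 (rule 218): 11101110111
Gen 6 (rule 129): 01000100010
Gen 7 (rule 126): 11101110111
Gen 8 (rule 218): 11101110111
Gen 9 (rule 129): 01000100010
Gen 10 (rule 126): 11101110111
Gen 11 (rule 218): 11101110111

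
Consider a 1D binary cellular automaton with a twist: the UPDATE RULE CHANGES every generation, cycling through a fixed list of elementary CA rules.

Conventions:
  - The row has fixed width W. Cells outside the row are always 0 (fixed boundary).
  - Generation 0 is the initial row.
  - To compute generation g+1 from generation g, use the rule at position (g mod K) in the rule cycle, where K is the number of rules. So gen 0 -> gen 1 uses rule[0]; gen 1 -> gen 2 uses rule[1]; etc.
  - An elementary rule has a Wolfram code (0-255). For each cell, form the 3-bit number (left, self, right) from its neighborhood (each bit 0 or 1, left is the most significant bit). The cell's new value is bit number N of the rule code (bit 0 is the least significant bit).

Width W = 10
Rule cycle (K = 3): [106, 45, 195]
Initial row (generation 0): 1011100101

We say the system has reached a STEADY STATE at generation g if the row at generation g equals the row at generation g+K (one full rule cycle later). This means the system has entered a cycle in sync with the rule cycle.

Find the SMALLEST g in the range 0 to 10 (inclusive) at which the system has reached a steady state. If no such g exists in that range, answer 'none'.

Answer: none

Derivation:
Gen 0: 1011100101
Gen 1 (rule 106): 0110101010
Gen 2 (rule 45): 0101111110
Gen 3 (rule 195): 1000111110
Gen 4 (rule 106): 0001100010
Gen 5 (rule 45): 1101001010
Gen 6 (rule 195): 0100010000
Gen 7 (rule 106): 1000100000
Gen 8 (rule 45): 1010101111
Gen 9 (rule 195): 0000000111
Gen 10 (rule 106): 0000001101
Gen 11 (rule 45): 1111101011
Gen 12 (rule 195): 0111100001
Gen 13 (rule 106): 1100100010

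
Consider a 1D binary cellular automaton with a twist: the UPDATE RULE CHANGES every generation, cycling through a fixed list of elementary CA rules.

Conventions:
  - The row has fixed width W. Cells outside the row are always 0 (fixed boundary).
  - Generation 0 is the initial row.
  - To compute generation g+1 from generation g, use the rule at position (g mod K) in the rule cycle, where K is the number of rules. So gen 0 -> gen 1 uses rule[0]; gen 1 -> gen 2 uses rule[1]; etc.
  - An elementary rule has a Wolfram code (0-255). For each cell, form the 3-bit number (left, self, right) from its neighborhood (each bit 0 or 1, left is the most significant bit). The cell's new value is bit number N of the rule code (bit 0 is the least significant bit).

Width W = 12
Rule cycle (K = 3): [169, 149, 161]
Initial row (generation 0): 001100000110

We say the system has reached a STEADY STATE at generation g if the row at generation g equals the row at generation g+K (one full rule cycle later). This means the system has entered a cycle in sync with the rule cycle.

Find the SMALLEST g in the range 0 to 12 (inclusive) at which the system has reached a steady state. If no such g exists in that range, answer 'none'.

Answer: 12

Derivation:
Gen 0: 001100000110
Gen 1 (rule 169): 101001110100
Gen 2 (rule 149): 101100100111
Gen 3 (rule 161): 010000000010
Gen 4 (rule 169): 000111111000
Gen 5 (rule 149): 110011110111
Gen 6 (rule 161): 000001101010
Gen 7 (rule 169): 111101010100
Gen 8 (rule 149): 011001010111
Gen 9 (rule 161): 000000101010
Gen 10 (rule 169): 111110010100
Gen 11 (rule 149): 011101010111
Gen 12 (rule 161): 001010101010
Gen 13 (rule 169): 100101010100
Gen 14 (rule 149): 110101010111
Gen 15 (rule 161): 001010101010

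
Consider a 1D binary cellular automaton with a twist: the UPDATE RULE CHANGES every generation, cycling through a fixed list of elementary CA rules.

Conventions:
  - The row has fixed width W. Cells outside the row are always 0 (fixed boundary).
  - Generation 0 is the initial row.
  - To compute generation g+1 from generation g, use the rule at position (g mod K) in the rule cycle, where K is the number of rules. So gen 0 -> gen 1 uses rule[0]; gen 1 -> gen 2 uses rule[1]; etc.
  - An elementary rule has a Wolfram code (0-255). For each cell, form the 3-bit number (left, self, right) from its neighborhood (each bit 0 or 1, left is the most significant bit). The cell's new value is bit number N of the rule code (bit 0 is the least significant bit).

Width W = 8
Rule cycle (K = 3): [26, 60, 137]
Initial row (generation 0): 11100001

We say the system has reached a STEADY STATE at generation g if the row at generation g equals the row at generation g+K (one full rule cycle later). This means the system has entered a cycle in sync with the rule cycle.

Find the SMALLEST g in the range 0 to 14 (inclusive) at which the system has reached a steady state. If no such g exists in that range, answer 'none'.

Gen 0: 11100001
Gen 1 (rule 26): 10010010
Gen 2 (rule 60): 11011011
Gen 3 (rule 137): 10010010
Gen 4 (rule 26): 01101101
Gen 5 (rule 60): 01011011
Gen 6 (rule 137): 00010010
Gen 7 (rule 26): 00101101
Gen 8 (rule 60): 00111011
Gen 9 (rule 137): 10110010
Gen 10 (rule 26): 00101101
Gen 11 (rule 60): 00111011
Gen 12 (rule 137): 10110010
Gen 13 (rule 26): 00101101
Gen 14 (rule 60): 00111011
Gen 15 (rule 137): 10110010
Gen 16 (rule 26): 00101101
Gen 17 (rule 60): 00111011

Answer: 7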